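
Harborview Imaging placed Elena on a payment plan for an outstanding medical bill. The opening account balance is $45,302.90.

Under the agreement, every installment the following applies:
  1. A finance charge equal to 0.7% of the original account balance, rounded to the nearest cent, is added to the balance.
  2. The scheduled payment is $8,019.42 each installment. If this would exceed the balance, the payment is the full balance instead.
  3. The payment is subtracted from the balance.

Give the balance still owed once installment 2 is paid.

$29,898.30

# | Opening | Interest | Payment | End bal
1 | $45,302.90 | $317.12 | $8,019.42 | $37,600.60
2 | $37,600.60 | $317.12 | $8,019.42 | $29,898.30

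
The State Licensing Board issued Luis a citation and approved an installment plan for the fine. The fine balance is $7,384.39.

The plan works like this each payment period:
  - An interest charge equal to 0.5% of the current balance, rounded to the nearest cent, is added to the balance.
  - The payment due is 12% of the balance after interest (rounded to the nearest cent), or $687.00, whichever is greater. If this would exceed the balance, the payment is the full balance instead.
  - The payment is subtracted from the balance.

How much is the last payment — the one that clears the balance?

$409.90

Payment period 1: $7,384.39 +$36.92 interest = $7,421.31; pay $890.56 → $6,530.75
Payment period 2: $6,530.75 +$32.65 interest = $6,563.40; pay $787.61 → $5,775.79
Payment period 3: $5,775.79 +$28.88 interest = $5,804.67; pay $696.56 → $5,108.11
Payment period 4: $5,108.11 +$25.54 interest = $5,133.65; pay $687.00 → $4,446.65
Payment period 5: $4,446.65 +$22.23 interest = $4,468.88; pay $687.00 → $3,781.88
Payment period 6: $3,781.88 +$18.91 interest = $3,800.79; pay $687.00 → $3,113.79
Payment period 7: $3,113.79 +$15.57 interest = $3,129.36; pay $687.00 → $2,442.36
Payment period 8: $2,442.36 +$12.21 interest = $2,454.57; pay $687.00 → $1,767.57
Payment period 9: $1,767.57 +$8.84 interest = $1,776.41; pay $687.00 → $1,089.41
Payment period 10: $1,089.41 +$5.45 interest = $1,094.86; pay $687.00 → $407.86
Payment period 11: $407.86 +$2.04 interest = $409.90; pay $409.90 → $0.00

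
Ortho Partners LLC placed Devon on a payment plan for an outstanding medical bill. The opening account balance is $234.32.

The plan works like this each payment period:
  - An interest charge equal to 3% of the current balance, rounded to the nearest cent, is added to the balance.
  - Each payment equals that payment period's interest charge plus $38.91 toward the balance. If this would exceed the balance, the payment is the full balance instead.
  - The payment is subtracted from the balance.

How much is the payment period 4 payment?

Payment period 1: $234.32 +$7.03 interest = $241.35; pay $45.94 → $195.41
Payment period 2: $195.41 +$5.86 interest = $201.27; pay $44.77 → $156.50
Payment period 3: $156.50 +$4.70 interest = $161.20; pay $43.61 → $117.59
Payment period 4: $117.59 +$3.53 interest = $121.12; pay $42.44 → $78.68

$42.44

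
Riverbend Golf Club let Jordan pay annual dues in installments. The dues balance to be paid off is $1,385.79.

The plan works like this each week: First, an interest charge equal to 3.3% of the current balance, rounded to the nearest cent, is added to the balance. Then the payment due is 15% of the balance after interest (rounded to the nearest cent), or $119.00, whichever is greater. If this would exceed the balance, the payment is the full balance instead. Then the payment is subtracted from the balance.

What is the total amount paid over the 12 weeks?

Week 1: opening $1,385.79; interest $45.73 → $1,431.52; payment $214.73; balance $1,216.79
Week 2: opening $1,216.79; interest $40.15 → $1,256.94; payment $188.54; balance $1,068.40
Week 3: opening $1,068.40; interest $35.26 → $1,103.66; payment $165.55; balance $938.11
Week 4: opening $938.11; interest $30.96 → $969.07; payment $145.36; balance $823.71
Week 5: opening $823.71; interest $27.18 → $850.89; payment $127.63; balance $723.26
Week 6: opening $723.26; interest $23.87 → $747.13; payment $119.00; balance $628.13
Week 7: opening $628.13; interest $20.73 → $648.86; payment $119.00; balance $529.86
Week 8: opening $529.86; interest $17.49 → $547.35; payment $119.00; balance $428.35
Week 9: opening $428.35; interest $14.14 → $442.49; payment $119.00; balance $323.49
Week 10: opening $323.49; interest $10.68 → $334.17; payment $119.00; balance $215.17
Week 11: opening $215.17; interest $7.10 → $222.27; payment $119.00; balance $103.27
Week 12: opening $103.27; interest $3.41 → $106.68; payment $106.68; balance $0.00
Total paid: $1,662.49

$1,662.49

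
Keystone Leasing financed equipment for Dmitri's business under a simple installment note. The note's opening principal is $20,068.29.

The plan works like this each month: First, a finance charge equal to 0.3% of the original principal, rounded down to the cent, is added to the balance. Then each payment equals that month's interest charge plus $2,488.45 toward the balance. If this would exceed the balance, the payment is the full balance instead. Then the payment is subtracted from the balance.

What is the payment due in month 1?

Month 1: opening $20,068.29; interest $60.20 → $20,128.49; payment $2,548.65; balance $17,579.84

$2,548.65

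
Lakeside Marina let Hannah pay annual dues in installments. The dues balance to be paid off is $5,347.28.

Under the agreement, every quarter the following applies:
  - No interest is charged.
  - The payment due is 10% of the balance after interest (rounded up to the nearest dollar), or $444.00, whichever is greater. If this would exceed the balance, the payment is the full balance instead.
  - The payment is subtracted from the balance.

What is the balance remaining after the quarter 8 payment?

Quarter 1: $5,347.28 − $535.00 → $4,812.28
Quarter 2: $4,812.28 − $482.00 → $4,330.28
Quarter 3: $4,330.28 − $444.00 → $3,886.28
Quarter 4: $3,886.28 − $444.00 → $3,442.28
Quarter 5: $3,442.28 − $444.00 → $2,998.28
Quarter 6: $2,998.28 − $444.00 → $2,554.28
Quarter 7: $2,554.28 − $444.00 → $2,110.28
Quarter 8: $2,110.28 − $444.00 → $1,666.28

$1,666.28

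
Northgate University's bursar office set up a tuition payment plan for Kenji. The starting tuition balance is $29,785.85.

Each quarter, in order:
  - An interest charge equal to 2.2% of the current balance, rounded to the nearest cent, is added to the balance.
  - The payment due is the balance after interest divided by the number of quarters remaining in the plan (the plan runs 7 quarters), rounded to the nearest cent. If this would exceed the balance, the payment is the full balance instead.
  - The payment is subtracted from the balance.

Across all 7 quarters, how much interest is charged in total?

Quarter 1: opening $29,785.85; interest $655.29 → $30,441.14; payment $4,348.73; balance $26,092.41
Quarter 2: opening $26,092.41; interest $574.03 → $26,666.44; payment $4,444.41; balance $22,222.03
Quarter 3: opening $22,222.03; interest $488.88 → $22,710.91; payment $4,542.18; balance $18,168.73
Quarter 4: opening $18,168.73; interest $399.71 → $18,568.44; payment $4,642.11; balance $13,926.33
Quarter 5: opening $13,926.33; interest $306.38 → $14,232.71; payment $4,744.24; balance $9,488.47
Quarter 6: opening $9,488.47; interest $208.75 → $9,697.22; payment $4,848.61; balance $4,848.61
Quarter 7: opening $4,848.61; interest $106.67 → $4,955.28; payment $4,955.28; balance $0.00
Total interest: $655.29 + $574.03 + $488.88 + $399.71 + $306.38 + $208.75 + $106.67 = $2,739.71

$2,739.71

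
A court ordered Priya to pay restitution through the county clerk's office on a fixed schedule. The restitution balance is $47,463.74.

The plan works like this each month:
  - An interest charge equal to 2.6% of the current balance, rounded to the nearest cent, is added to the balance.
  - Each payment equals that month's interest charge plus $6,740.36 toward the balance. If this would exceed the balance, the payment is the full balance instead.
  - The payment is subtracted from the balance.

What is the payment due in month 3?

$7,623.92

# | Opening | Interest | Payment | End bal
1 | $47,463.74 | $1,234.06 | $7,974.42 | $40,723.38
2 | $40,723.38 | $1,058.81 | $7,799.17 | $33,983.02
3 | $33,983.02 | $883.56 | $7,623.92 | $27,242.66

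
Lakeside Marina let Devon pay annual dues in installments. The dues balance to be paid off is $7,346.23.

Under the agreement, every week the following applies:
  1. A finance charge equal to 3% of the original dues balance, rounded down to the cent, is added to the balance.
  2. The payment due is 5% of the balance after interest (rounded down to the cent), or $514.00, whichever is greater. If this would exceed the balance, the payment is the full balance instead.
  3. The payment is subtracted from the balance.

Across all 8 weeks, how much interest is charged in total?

# | Opening | Interest | Payment | End bal
1 | $7,346.23 | $220.38 | $514.00 | $7,052.61
2 | $7,052.61 | $220.38 | $514.00 | $6,758.99
3 | $6,758.99 | $220.38 | $514.00 | $6,465.37
4 | $6,465.37 | $220.38 | $514.00 | $6,171.75
5 | $6,171.75 | $220.38 | $514.00 | $5,878.13
6 | $5,878.13 | $220.38 | $514.00 | $5,584.51
7 | $5,584.51 | $220.38 | $514.00 | $5,290.89
8 | $5,290.89 | $220.38 | $514.00 | $4,997.27
Total interest: $220.38 + $220.38 + $220.38 + $220.38 + $220.38 + $220.38 + $220.38 + $220.38 = $1,763.04

$1,763.04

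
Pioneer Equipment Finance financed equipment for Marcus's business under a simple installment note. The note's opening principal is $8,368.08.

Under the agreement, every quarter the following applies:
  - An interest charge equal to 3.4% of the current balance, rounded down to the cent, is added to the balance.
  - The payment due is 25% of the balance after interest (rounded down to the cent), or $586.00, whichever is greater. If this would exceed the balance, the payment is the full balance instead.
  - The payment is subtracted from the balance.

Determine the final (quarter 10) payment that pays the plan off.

Quarter 1: opening $8,368.08; interest $284.51 → $8,652.59; payment $2,163.14; balance $6,489.45
Quarter 2: opening $6,489.45; interest $220.64 → $6,710.09; payment $1,677.52; balance $5,032.57
Quarter 3: opening $5,032.57; interest $171.10 → $5,203.67; payment $1,300.91; balance $3,902.76
Quarter 4: opening $3,902.76; interest $132.69 → $4,035.45; payment $1,008.86; balance $3,026.59
Quarter 5: opening $3,026.59; interest $102.90 → $3,129.49; payment $782.37; balance $2,347.12
Quarter 6: opening $2,347.12; interest $79.80 → $2,426.92; payment $606.73; balance $1,820.19
Quarter 7: opening $1,820.19; interest $61.88 → $1,882.07; payment $586.00; balance $1,296.07
Quarter 8: opening $1,296.07; interest $44.06 → $1,340.13; payment $586.00; balance $754.13
Quarter 9: opening $754.13; interest $25.64 → $779.77; payment $586.00; balance $193.77
Quarter 10: opening $193.77; interest $6.58 → $200.35; payment $200.35; balance $0.00

$200.35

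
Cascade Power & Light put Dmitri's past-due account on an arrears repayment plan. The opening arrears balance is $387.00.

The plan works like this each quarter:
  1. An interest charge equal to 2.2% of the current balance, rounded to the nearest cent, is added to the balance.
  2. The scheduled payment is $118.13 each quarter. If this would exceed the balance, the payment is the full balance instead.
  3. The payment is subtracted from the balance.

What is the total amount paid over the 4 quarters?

Quarter 1: opening $387.00; interest $8.51 → $395.51; payment $118.13; balance $277.38
Quarter 2: opening $277.38; interest $6.10 → $283.48; payment $118.13; balance $165.35
Quarter 3: opening $165.35; interest $3.64 → $168.99; payment $118.13; balance $50.86
Quarter 4: opening $50.86; interest $1.12 → $51.98; payment $51.98; balance $0.00
Total paid: $406.37

$406.37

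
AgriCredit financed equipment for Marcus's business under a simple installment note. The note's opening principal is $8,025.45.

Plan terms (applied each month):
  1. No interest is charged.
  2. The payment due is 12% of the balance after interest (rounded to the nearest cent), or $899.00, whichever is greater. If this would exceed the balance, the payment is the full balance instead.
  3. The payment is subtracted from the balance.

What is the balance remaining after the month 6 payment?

$2,567.40

Month 1: $8,025.45 − $963.05 → $7,062.40
Month 2: $7,062.40 − $899.00 → $6,163.40
Month 3: $6,163.40 − $899.00 → $5,264.40
Month 4: $5,264.40 − $899.00 → $4,365.40
Month 5: $4,365.40 − $899.00 → $3,466.40
Month 6: $3,466.40 − $899.00 → $2,567.40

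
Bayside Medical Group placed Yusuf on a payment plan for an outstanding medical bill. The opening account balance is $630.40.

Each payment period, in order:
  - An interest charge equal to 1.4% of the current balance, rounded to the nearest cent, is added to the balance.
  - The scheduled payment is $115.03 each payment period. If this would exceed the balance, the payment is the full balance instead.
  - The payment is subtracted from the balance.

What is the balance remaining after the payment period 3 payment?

Payment period 1: opening $630.40; interest $8.83 → $639.23; payment $115.03; balance $524.20
Payment period 2: opening $524.20; interest $7.34 → $531.54; payment $115.03; balance $416.51
Payment period 3: opening $416.51; interest $5.83 → $422.34; payment $115.03; balance $307.31

$307.31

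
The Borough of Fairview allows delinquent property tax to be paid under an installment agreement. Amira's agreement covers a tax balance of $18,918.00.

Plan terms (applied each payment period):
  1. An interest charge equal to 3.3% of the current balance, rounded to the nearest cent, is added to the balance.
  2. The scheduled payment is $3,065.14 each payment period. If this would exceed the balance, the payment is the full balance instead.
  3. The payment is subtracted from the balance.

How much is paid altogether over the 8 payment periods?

# | Opening | Interest | Payment | End bal
1 | $18,918.00 | $624.29 | $3,065.14 | $16,477.15
2 | $16,477.15 | $543.75 | $3,065.14 | $13,955.76
3 | $13,955.76 | $460.54 | $3,065.14 | $11,351.16
4 | $11,351.16 | $374.59 | $3,065.14 | $8,660.61
5 | $8,660.61 | $285.80 | $3,065.14 | $5,881.27
6 | $5,881.27 | $194.08 | $3,065.14 | $3,010.21
7 | $3,010.21 | $99.34 | $3,065.14 | $44.41
8 | $44.41 | $1.47 | $45.88 | $0.00
Total paid: $21,501.86

$21,501.86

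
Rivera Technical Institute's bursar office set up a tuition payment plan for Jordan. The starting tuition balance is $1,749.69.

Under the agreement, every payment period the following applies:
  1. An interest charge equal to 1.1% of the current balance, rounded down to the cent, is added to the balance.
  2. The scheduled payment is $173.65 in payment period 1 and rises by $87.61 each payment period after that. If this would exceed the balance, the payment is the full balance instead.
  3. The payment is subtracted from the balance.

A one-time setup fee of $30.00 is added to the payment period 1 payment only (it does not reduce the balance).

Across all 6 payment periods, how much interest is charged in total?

Payment period 1: opening $1,749.69; interest $19.24 → $1,768.93; payment $173.65 (+ $30.00 fee); balance $1,595.28
Payment period 2: opening $1,595.28; interest $17.54 → $1,612.82; payment $261.26; balance $1,351.56
Payment period 3: opening $1,351.56; interest $14.86 → $1,366.42; payment $348.87; balance $1,017.55
Payment period 4: opening $1,017.55; interest $11.19 → $1,028.74; payment $436.48; balance $592.26
Payment period 5: opening $592.26; interest $6.51 → $598.77; payment $524.09; balance $74.68
Payment period 6: opening $74.68; interest $0.82 → $75.50; payment $75.50; balance $0.00
Total interest: $19.24 + $17.54 + $14.86 + $11.19 + $6.51 + $0.82 = $70.16

$70.16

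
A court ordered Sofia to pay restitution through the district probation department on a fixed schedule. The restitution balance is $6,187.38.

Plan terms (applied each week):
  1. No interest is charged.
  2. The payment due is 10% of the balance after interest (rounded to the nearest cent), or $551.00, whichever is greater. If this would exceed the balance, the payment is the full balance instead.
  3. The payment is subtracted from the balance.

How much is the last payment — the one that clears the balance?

$52.78

Week 1: opening $6,187.38; payment $618.74; balance $5,568.64
Week 2: opening $5,568.64; payment $556.86; balance $5,011.78
Week 3: opening $5,011.78; payment $551.00; balance $4,460.78
Week 4: opening $4,460.78; payment $551.00; balance $3,909.78
Week 5: opening $3,909.78; payment $551.00; balance $3,358.78
Week 6: opening $3,358.78; payment $551.00; balance $2,807.78
Week 7: opening $2,807.78; payment $551.00; balance $2,256.78
Week 8: opening $2,256.78; payment $551.00; balance $1,705.78
Week 9: opening $1,705.78; payment $551.00; balance $1,154.78
Week 10: opening $1,154.78; payment $551.00; balance $603.78
Week 11: opening $603.78; payment $551.00; balance $52.78
Week 12: opening $52.78; payment $52.78; balance $0.00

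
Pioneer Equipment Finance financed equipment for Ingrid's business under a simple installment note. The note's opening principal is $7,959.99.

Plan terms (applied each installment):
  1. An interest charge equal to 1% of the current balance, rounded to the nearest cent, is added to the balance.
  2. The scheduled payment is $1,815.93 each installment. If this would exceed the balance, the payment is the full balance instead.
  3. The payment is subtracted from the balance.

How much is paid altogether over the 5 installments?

$8,182.62

# | Opening | Interest | Payment | End bal
1 | $7,959.99 | $79.60 | $1,815.93 | $6,223.66
2 | $6,223.66 | $62.24 | $1,815.93 | $4,469.97
3 | $4,469.97 | $44.70 | $1,815.93 | $2,698.74
4 | $2,698.74 | $26.99 | $1,815.93 | $909.80
5 | $909.80 | $9.10 | $918.90 | $0.00
Total paid: $8,182.62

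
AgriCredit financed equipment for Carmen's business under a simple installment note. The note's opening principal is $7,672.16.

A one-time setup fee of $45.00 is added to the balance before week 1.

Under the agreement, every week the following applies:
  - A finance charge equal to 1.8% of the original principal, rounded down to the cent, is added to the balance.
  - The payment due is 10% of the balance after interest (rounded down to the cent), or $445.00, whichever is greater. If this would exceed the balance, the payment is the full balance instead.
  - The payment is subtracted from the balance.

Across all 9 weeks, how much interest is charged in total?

Week 1: $7,717.16 +$138.09 interest = $7,855.25; pay $785.52 → $7,069.73
Week 2: $7,069.73 +$138.09 interest = $7,207.82; pay $720.78 → $6,487.04
Week 3: $6,487.04 +$138.09 interest = $6,625.13; pay $662.51 → $5,962.62
Week 4: $5,962.62 +$138.09 interest = $6,100.71; pay $610.07 → $5,490.64
Week 5: $5,490.64 +$138.09 interest = $5,628.73; pay $562.87 → $5,065.86
Week 6: $5,065.86 +$138.09 interest = $5,203.95; pay $520.39 → $4,683.56
Week 7: $4,683.56 +$138.09 interest = $4,821.65; pay $482.16 → $4,339.49
Week 8: $4,339.49 +$138.09 interest = $4,477.58; pay $447.75 → $4,029.83
Week 9: $4,029.83 +$138.09 interest = $4,167.92; pay $445.00 → $3,722.92
Total interest: $138.09 + $138.09 + $138.09 + $138.09 + $138.09 + $138.09 + $138.09 + $138.09 + $138.09 = $1,242.81

$1,242.81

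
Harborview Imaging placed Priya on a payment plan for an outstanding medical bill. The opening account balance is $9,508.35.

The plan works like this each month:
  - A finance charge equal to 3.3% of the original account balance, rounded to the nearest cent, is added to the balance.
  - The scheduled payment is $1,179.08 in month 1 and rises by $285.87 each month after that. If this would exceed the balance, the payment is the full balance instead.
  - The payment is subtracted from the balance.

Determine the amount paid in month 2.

# | Opening | Interest | Payment | End bal
1 | $9,508.35 | $313.78 | $1,179.08 | $8,643.05
2 | $8,643.05 | $313.78 | $1,464.95 | $7,491.88

$1,464.95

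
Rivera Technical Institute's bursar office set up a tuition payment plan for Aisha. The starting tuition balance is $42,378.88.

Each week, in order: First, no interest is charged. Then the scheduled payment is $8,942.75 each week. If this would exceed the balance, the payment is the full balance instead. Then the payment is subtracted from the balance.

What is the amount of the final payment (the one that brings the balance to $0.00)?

$6,607.88

# | Opening | Payment | End bal
1 | $42,378.88 | $8,942.75 | $33,436.13
2 | $33,436.13 | $8,942.75 | $24,493.38
3 | $24,493.38 | $8,942.75 | $15,550.63
4 | $15,550.63 | $8,942.75 | $6,607.88
5 | $6,607.88 | $6,607.88 | $0.00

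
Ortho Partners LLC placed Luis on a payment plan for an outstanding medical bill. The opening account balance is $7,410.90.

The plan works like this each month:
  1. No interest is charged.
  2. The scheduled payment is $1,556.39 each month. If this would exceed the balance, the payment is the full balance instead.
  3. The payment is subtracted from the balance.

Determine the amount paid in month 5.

$1,185.34

Month 1: $7,410.90 − $1,556.39 → $5,854.51
Month 2: $5,854.51 − $1,556.39 → $4,298.12
Month 3: $4,298.12 − $1,556.39 → $2,741.73
Month 4: $2,741.73 − $1,556.39 → $1,185.34
Month 5: $1,185.34 − $1,185.34 → $0.00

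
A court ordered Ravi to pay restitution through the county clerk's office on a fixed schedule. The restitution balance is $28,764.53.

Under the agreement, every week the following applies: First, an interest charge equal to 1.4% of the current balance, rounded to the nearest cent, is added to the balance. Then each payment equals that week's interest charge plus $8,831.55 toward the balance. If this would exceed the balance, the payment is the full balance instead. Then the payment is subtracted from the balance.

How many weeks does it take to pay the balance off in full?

4

# | Opening | Interest | Payment | End bal
1 | $28,764.53 | $402.70 | $9,234.25 | $19,932.98
2 | $19,932.98 | $279.06 | $9,110.61 | $11,101.43
3 | $11,101.43 | $155.42 | $8,986.97 | $2,269.88
4 | $2,269.88 | $31.78 | $2,301.66 | $0.00
Balance reaches $0.00 in week 4.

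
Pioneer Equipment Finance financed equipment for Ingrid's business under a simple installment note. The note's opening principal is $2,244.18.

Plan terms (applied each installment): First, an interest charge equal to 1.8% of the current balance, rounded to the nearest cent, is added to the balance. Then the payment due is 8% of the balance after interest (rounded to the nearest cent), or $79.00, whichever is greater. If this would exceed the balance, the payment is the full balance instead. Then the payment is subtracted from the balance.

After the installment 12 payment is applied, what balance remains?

$1,022.06

Installment 1: $2,244.18 +$40.40 interest = $2,284.58; pay $182.77 → $2,101.81
Installment 2: $2,101.81 +$37.83 interest = $2,139.64; pay $171.17 → $1,968.47
Installment 3: $1,968.47 +$35.43 interest = $2,003.90; pay $160.31 → $1,843.59
Installment 4: $1,843.59 +$33.18 interest = $1,876.77; pay $150.14 → $1,726.63
Installment 5: $1,726.63 +$31.08 interest = $1,757.71; pay $140.62 → $1,617.09
Installment 6: $1,617.09 +$29.11 interest = $1,646.20; pay $131.70 → $1,514.50
Installment 7: $1,514.50 +$27.26 interest = $1,541.76; pay $123.34 → $1,418.42
Installment 8: $1,418.42 +$25.53 interest = $1,443.95; pay $115.52 → $1,328.43
Installment 9: $1,328.43 +$23.91 interest = $1,352.34; pay $108.19 → $1,244.15
Installment 10: $1,244.15 +$22.39 interest = $1,266.54; pay $101.32 → $1,165.22
Installment 11: $1,165.22 +$20.97 interest = $1,186.19; pay $94.90 → $1,091.29
Installment 12: $1,091.29 +$19.64 interest = $1,110.93; pay $88.87 → $1,022.06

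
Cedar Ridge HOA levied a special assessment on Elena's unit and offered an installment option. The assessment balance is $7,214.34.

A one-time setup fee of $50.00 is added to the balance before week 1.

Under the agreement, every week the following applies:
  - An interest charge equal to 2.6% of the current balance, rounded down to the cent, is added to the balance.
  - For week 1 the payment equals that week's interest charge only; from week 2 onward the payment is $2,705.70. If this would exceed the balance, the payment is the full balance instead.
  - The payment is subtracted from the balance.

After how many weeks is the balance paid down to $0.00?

Week 1: opening $7,264.34; interest $188.87 → $7,453.21; payment $188.87; balance $7,264.34
Week 2: opening $7,264.34; interest $188.87 → $7,453.21; payment $2,705.70; balance $4,747.51
Week 3: opening $4,747.51; interest $123.43 → $4,870.94; payment $2,705.70; balance $2,165.24
Week 4: opening $2,165.24; interest $56.29 → $2,221.53; payment $2,221.53; balance $0.00
Balance reaches $0.00 in week 4.

4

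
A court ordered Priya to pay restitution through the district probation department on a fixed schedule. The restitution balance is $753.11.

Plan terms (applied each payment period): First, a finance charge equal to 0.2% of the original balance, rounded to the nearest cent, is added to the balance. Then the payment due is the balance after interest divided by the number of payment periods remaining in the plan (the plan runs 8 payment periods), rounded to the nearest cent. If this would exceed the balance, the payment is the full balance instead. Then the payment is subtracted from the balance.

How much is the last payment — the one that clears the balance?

Payment period 1: opening $753.11; interest $1.51 → $754.62; payment $94.33; balance $660.29
Payment period 2: opening $660.29; interest $1.51 → $661.80; payment $94.54; balance $567.26
Payment period 3: opening $567.26; interest $1.51 → $568.77; payment $94.80; balance $473.97
Payment period 4: opening $473.97; interest $1.51 → $475.48; payment $95.10; balance $380.38
Payment period 5: opening $380.38; interest $1.51 → $381.89; payment $95.47; balance $286.42
Payment period 6: opening $286.42; interest $1.51 → $287.93; payment $95.98; balance $191.95
Payment period 7: opening $191.95; interest $1.51 → $193.46; payment $96.73; balance $96.73
Payment period 8: opening $96.73; interest $1.51 → $98.24; payment $98.24; balance $0.00

$98.24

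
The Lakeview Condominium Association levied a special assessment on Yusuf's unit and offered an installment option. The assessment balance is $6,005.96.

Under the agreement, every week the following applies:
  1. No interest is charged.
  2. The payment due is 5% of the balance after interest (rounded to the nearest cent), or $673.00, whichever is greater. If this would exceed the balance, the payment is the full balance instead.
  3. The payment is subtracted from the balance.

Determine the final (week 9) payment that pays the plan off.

Week 1: opening $6,005.96; payment $673.00; balance $5,332.96
Week 2: opening $5,332.96; payment $673.00; balance $4,659.96
Week 3: opening $4,659.96; payment $673.00; balance $3,986.96
Week 4: opening $3,986.96; payment $673.00; balance $3,313.96
Week 5: opening $3,313.96; payment $673.00; balance $2,640.96
Week 6: opening $2,640.96; payment $673.00; balance $1,967.96
Week 7: opening $1,967.96; payment $673.00; balance $1,294.96
Week 8: opening $1,294.96; payment $673.00; balance $621.96
Week 9: opening $621.96; payment $621.96; balance $0.00

$621.96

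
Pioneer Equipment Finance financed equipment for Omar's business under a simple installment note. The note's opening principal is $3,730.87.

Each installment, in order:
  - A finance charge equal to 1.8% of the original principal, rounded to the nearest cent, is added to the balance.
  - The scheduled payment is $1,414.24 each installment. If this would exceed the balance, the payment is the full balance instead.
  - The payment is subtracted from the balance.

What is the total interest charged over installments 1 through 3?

$201.48

Installment 1: $3,730.87 +$67.16 interest = $3,798.03; pay $1,414.24 → $2,383.79
Installment 2: $2,383.79 +$67.16 interest = $2,450.95; pay $1,414.24 → $1,036.71
Installment 3: $1,036.71 +$67.16 interest = $1,103.87; pay $1,103.87 → $0.00
Total interest: $67.16 + $67.16 + $67.16 = $201.48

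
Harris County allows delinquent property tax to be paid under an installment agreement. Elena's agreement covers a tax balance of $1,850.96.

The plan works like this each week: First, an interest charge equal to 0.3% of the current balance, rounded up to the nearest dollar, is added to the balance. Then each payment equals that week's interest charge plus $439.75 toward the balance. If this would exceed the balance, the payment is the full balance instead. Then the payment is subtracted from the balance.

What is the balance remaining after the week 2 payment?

# | Opening | Interest | Payment | End bal
1 | $1,850.96 | $6.00 | $445.75 | $1,411.21
2 | $1,411.21 | $5.00 | $444.75 | $971.46

$971.46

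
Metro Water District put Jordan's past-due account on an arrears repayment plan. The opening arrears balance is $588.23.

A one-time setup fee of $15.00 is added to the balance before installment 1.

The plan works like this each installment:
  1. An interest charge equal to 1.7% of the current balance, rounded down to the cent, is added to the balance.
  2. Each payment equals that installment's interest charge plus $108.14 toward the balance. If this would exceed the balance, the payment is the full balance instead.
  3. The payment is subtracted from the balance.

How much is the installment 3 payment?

$114.71

Installment 1: $603.23 +$10.25 interest = $613.48; pay $118.39 → $495.09
Installment 2: $495.09 +$8.41 interest = $503.50; pay $116.55 → $386.95
Installment 3: $386.95 +$6.57 interest = $393.52; pay $114.71 → $278.81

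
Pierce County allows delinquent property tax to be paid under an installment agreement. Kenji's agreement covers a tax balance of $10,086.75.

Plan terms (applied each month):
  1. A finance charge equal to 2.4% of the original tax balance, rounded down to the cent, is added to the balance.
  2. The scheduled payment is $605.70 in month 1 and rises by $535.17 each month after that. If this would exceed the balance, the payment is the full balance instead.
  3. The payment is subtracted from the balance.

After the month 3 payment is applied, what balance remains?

Month 1: $10,086.75 +$242.08 interest = $10,328.83; pay $605.70 → $9,723.13
Month 2: $9,723.13 +$242.08 interest = $9,965.21; pay $1,140.87 → $8,824.34
Month 3: $8,824.34 +$242.08 interest = $9,066.42; pay $1,676.04 → $7,390.38

$7,390.38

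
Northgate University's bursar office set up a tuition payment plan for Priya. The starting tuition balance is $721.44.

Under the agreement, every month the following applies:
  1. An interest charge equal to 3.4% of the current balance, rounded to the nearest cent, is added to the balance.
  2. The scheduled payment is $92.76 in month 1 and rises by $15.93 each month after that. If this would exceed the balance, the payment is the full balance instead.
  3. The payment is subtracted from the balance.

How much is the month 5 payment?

$156.48

# | Opening | Interest | Payment | End bal
1 | $721.44 | $24.53 | $92.76 | $653.21
2 | $653.21 | $22.21 | $108.69 | $566.73
3 | $566.73 | $19.27 | $124.62 | $461.38
4 | $461.38 | $15.69 | $140.55 | $336.52
5 | $336.52 | $11.44 | $156.48 | $191.48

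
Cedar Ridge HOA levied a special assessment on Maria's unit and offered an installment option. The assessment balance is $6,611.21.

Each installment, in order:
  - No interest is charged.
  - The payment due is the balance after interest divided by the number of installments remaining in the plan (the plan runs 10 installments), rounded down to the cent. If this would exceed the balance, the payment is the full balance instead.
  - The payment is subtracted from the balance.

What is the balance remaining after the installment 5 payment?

$3,305.61

# | Opening | Payment | End bal
1 | $6,611.21 | $661.12 | $5,950.09
2 | $5,950.09 | $661.12 | $5,288.97
3 | $5,288.97 | $661.12 | $4,627.85
4 | $4,627.85 | $661.12 | $3,966.73
5 | $3,966.73 | $661.12 | $3,305.61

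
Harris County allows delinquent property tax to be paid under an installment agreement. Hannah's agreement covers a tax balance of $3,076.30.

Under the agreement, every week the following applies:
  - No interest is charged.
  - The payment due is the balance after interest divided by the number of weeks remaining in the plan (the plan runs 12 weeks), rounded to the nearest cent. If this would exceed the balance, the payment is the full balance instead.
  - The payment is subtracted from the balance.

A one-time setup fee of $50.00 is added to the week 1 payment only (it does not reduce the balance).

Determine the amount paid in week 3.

# | Opening | Payment | Fee | End bal
1 | $3,076.30 | $256.36 | $50.00 | $2,819.94
2 | $2,819.94 | $256.36 | — | $2,563.58
3 | $2,563.58 | $256.36 | — | $2,307.22

$256.36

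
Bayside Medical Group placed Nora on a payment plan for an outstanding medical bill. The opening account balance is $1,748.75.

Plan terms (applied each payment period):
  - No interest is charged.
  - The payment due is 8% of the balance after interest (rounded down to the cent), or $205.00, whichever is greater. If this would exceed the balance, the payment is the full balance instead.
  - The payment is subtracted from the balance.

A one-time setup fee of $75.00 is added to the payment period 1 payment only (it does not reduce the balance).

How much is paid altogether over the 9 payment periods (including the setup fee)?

Payment period 1: opening $1,748.75; payment $205.00 (+ $75.00 fee); balance $1,543.75
Payment period 2: opening $1,543.75; payment $205.00; balance $1,338.75
Payment period 3: opening $1,338.75; payment $205.00; balance $1,133.75
Payment period 4: opening $1,133.75; payment $205.00; balance $928.75
Payment period 5: opening $928.75; payment $205.00; balance $723.75
Payment period 6: opening $723.75; payment $205.00; balance $518.75
Payment period 7: opening $518.75; payment $205.00; balance $313.75
Payment period 8: opening $313.75; payment $205.00; balance $108.75
Payment period 9: opening $108.75; payment $108.75; balance $0.00
Total paid: $1,823.75

$1,823.75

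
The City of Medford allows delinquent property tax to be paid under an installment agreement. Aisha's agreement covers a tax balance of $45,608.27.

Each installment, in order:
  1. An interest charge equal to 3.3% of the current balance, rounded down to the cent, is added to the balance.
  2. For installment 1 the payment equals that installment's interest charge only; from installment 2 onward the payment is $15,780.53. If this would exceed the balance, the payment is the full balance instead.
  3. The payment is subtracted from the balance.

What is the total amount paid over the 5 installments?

Installment 1: $45,608.27 +$1,505.07 interest = $47,113.34; pay $1,505.07 → $45,608.27
Installment 2: $45,608.27 +$1,505.07 interest = $47,113.34; pay $15,780.53 → $31,332.81
Installment 3: $31,332.81 +$1,033.98 interest = $32,366.79; pay $15,780.53 → $16,586.26
Installment 4: $16,586.26 +$547.34 interest = $17,133.60; pay $15,780.53 → $1,353.07
Installment 5: $1,353.07 +$44.65 interest = $1,397.72; pay $1,397.72 → $0.00
Total paid: $50,244.38

$50,244.38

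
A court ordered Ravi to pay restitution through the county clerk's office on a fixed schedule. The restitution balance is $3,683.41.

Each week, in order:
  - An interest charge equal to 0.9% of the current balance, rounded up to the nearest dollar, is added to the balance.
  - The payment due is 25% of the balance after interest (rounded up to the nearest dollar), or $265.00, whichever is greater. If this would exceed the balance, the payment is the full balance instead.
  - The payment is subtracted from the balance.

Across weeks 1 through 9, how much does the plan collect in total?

Week 1: opening $3,683.41; interest $34.00 → $3,717.41; payment $930.00; balance $2,787.41
Week 2: opening $2,787.41; interest $26.00 → $2,813.41; payment $704.00; balance $2,109.41
Week 3: opening $2,109.41; interest $19.00 → $2,128.41; payment $533.00; balance $1,595.41
Week 4: opening $1,595.41; interest $15.00 → $1,610.41; payment $403.00; balance $1,207.41
Week 5: opening $1,207.41; interest $11.00 → $1,218.41; payment $305.00; balance $913.41
Week 6: opening $913.41; interest $9.00 → $922.41; payment $265.00; balance $657.41
Week 7: opening $657.41; interest $6.00 → $663.41; payment $265.00; balance $398.41
Week 8: opening $398.41; interest $4.00 → $402.41; payment $265.00; balance $137.41
Week 9: opening $137.41; interest $2.00 → $139.41; payment $139.41; balance $0.00
Total paid: $3,809.41

$3,809.41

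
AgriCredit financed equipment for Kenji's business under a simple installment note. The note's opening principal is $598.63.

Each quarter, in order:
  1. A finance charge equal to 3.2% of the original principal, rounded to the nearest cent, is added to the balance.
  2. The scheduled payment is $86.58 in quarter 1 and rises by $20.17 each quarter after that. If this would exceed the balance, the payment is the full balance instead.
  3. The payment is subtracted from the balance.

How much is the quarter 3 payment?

Quarter 1: $598.63 +$19.16 interest = $617.79; pay $86.58 → $531.21
Quarter 2: $531.21 +$19.16 interest = $550.37; pay $106.75 → $443.62
Quarter 3: $443.62 +$19.16 interest = $462.78; pay $126.92 → $335.86

$126.92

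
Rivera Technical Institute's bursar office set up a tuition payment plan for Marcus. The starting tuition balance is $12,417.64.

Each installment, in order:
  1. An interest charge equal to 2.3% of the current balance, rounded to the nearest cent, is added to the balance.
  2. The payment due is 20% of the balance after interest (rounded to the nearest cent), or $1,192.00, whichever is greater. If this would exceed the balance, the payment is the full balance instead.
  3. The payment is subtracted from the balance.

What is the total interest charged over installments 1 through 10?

$1,257.43

Installment 1: opening $12,417.64; interest $285.61 → $12,703.25; payment $2,540.65; balance $10,162.60
Installment 2: opening $10,162.60; interest $233.74 → $10,396.34; payment $2,079.27; balance $8,317.07
Installment 3: opening $8,317.07; interest $191.29 → $8,508.36; payment $1,701.67; balance $6,806.69
Installment 4: opening $6,806.69; interest $156.55 → $6,963.24; payment $1,392.65; balance $5,570.59
Installment 5: opening $5,570.59; interest $128.12 → $5,698.71; payment $1,192.00; balance $4,506.71
Installment 6: opening $4,506.71; interest $103.65 → $4,610.36; payment $1,192.00; balance $3,418.36
Installment 7: opening $3,418.36; interest $78.62 → $3,496.98; payment $1,192.00; balance $2,304.98
Installment 8: opening $2,304.98; interest $53.01 → $2,357.99; payment $1,192.00; balance $1,165.99
Installment 9: opening $1,165.99; interest $26.82 → $1,192.81; payment $1,192.00; balance $0.81
Installment 10: opening $0.81; interest $0.02 → $0.83; payment $0.83; balance $0.00
Total interest: $285.61 + $233.74 + $191.29 + $156.55 + $128.12 + $103.65 + $78.62 + $53.01 + $26.82 + $0.02 = $1,257.43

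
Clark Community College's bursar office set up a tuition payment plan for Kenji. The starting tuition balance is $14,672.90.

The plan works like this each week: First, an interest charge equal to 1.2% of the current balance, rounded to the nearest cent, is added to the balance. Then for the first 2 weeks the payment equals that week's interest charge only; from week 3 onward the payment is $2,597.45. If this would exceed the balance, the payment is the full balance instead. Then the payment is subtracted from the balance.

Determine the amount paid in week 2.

$176.07

Week 1: opening $14,672.90; interest $176.07 → $14,848.97; payment $176.07; balance $14,672.90
Week 2: opening $14,672.90; interest $176.07 → $14,848.97; payment $176.07; balance $14,672.90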